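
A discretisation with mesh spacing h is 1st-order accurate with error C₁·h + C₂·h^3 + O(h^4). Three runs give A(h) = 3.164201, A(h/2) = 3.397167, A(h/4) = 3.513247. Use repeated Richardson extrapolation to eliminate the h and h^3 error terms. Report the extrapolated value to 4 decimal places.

3.6292

First eliminate the h term (factor 2^1 = 2):
  B₁ = (2·3.397167 − 3.164201)/1 = 3.630133
  B₂ = (2·3.513247 − 3.397167)/1 = 3.629327
Then eliminate the h^3 term (factor 2^3 = 8):
  (8·3.629327 − 3.630133)/7 = 3.629212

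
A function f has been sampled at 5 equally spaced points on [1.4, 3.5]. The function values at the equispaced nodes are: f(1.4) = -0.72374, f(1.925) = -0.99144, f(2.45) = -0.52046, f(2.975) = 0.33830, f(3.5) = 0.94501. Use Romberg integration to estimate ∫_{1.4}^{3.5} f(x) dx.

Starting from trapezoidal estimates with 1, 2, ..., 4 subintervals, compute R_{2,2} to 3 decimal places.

R_{0,0} (trapezoid, 1 panel, h=2.1000): 0.23233
R_{1,0} (trapezoid, 2 panels, h=1.0500): -0.43032
R_{2,0} (trapezoid, 4 panels, h=0.5250): -0.55806
R_{1,1} = -0.43032 + (-0.43032 − 0.23233)/3 = -0.65120
R_{2,1} = -0.55806 + (-0.55806 − (-0.43032))/3 = -0.60064
R_{2,2} = -0.60064 + (-0.60064 − (-0.65120))/15 = -0.59727

-0.597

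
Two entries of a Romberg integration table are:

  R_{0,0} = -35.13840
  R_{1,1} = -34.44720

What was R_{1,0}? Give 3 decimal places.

-34.620

From R_{1,1} = (4·R_{1,0} − R_{0,0})/3, solve for R_{1,0}:
4·R_{1,0} = 3·(-34.44720) + (-35.13840) = -138.48000
R_{1,0} = -34.62000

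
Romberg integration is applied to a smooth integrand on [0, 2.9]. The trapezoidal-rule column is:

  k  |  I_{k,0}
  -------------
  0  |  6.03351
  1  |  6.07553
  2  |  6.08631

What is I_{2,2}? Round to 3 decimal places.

6.090

Richardson extrapolation on the trapezoidal column (denominator 4−1=3):
I_{1,1} = 6.07553 + (6.07553 − 6.03351)/3 = 6.08954
I_{2,1} = (4·6.08631 − 6.07553) / 3 = 6.08990
I_{2,2} = (16·6.08990 − 6.08954) / 15 = 6.08992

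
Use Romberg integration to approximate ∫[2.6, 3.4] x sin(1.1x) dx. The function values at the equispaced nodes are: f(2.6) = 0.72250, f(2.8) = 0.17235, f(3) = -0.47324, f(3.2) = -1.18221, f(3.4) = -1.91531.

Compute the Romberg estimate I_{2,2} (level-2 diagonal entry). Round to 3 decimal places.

I_{0,0} (trapezoid, 1 panel, h=0.8000): -0.47712
I_{1,0} (trapezoid, 2 panels, h=0.4000): -0.42786
I_{2,0} (trapezoid, 4 panels, h=0.2000): -0.41590
I_{1,1} = -0.42786 + (-0.42786 − (-0.47712))/3 = -0.41144
I_{2,1} = -0.41590 + (-0.41590 − (-0.42786))/3 = -0.41191
I_{2,2} = -0.41191 + (-0.41191 − (-0.41144))/15 = -0.41194

-0.412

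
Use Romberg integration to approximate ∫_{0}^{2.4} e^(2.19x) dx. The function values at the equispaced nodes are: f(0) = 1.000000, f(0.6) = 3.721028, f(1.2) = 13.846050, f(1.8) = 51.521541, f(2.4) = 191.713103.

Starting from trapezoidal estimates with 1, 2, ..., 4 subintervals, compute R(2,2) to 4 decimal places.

R(0,0) (trapezoid, 1 panel, h=2.4000): 231.255724
R(1,0) (trapezoid, 2 panels, h=1.2000): 132.243122
R(2,0) (trapezoid, 4 panels, h=0.6000): 99.267102
R(1,1) = 132.243122 + (132.243122 − 231.255724)/3 = 99.238921
R(2,1) = 99.267102 + (99.267102 − 132.243122)/3 = 88.275095
R(2,2) = 88.275095 + (88.275095 − 99.238921)/15 = 87.544173

87.5442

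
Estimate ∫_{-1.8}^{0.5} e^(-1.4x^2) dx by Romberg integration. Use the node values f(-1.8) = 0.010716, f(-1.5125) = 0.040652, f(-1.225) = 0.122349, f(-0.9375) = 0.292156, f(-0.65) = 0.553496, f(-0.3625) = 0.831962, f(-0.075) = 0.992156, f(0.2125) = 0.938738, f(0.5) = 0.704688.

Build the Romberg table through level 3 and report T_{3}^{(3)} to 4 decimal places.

T_{0}^{(0)} (trapezoid, 1 panel, h=2.3000): 0.822715
T_{1}^{(0)} (trapezoid, 2 panels, h=1.1500): 1.047878
T_{2}^{(0)} (trapezoid, 4 panels, h=0.5750): 1.164779
T_{3}^{(0)} (trapezoid, 8 panels, h=0.2875): 1.187148
T_{1}^{(1)} = 1.047878 + (1.047878 − 0.822715)/3 = 1.122932
T_{2}^{(1)} = 1.164779 + (1.164779 − 1.047878)/3 = 1.203746
T_{3}^{(1)} = 1.187148 + (1.187148 − 1.164779)/3 = 1.194604
T_{2}^{(2)} = 1.203746 + (1.203746 − 1.122932)/15 = 1.209134
T_{3}^{(2)} = 1.194604 + (1.194604 − 1.203746)/15 = 1.193995
T_{3}^{(3)} = 1.193995 + (1.193995 − 1.209134)/63 = 1.193755

1.1938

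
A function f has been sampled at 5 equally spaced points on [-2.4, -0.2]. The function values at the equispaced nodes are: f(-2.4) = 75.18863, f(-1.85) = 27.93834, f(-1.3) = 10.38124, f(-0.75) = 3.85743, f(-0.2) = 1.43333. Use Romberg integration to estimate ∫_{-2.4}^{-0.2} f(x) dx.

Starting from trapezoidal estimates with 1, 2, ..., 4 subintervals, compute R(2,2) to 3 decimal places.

41.027

R(0,0) (trapezoid, 1 panel, h=2.2000): 84.28416
R(1,0) (trapezoid, 2 panels, h=1.1000): 53.56144
R(2,0) (trapezoid, 4 panels, h=0.5500): 44.26839
R(1,1) = 53.56144 + (53.56144 − 84.28416)/3 = 43.32053
R(2,1) = 44.26839 + (44.26839 − 53.56144)/3 = 41.17071
R(2,2) = 41.17071 + (41.17071 − 43.32053)/15 = 41.02739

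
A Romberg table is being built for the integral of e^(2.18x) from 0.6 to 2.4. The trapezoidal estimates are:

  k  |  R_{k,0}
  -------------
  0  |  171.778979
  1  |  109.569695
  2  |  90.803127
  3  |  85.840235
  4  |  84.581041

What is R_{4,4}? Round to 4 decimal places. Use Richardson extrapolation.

R_{1,1} = (4·109.569695 − 171.778979) / 3 = 88.833267
R_{2,1} = (4·90.803127 − 109.569695) / 3 = 84.547604
R_{3,1} = 85.840235 + (85.840235 − 90.803127)/3 = 84.185938
R_{4,1} = (4·84.581041 − 85.840235) / 3 = 84.161310
R_{2,2} = 84.547604 + (84.547604 − 88.833267)/15 = 84.261893
R_{3,2} = (16·84.185938 − 84.547604) / 15 = 84.161827
R_{4,2} = (16·84.161310 − 84.185938) / 15 = 84.159668
R_{3,3} = 84.161827 + (84.161827 − 84.261893)/63 = 84.160239
R_{4,3} = 84.159668 + (84.159668 − 84.161827)/63 = 84.159634
R_{4,4} = (256·84.159634 − 84.160239) / 255 = 84.159632
(Column j=1 coincides with Simpson's rule on the same nodes.)

84.1596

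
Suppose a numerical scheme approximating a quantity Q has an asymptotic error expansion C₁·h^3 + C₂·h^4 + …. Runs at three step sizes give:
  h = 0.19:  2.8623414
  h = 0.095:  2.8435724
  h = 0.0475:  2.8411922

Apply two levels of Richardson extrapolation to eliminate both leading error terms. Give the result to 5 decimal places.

First eliminate the h^3 term (factor 2^3 = 8):
  B₁ = (8·2.8435724 − 2.8623414)/7 = 2.8408911
  B₂ = (8·2.8411922 − 2.8435724)/7 = 2.8408522
Then eliminate the h^4 term (factor 2^4 = 16):
  (16·2.8408522 − 2.8408911)/15 = 2.8408496

2.84085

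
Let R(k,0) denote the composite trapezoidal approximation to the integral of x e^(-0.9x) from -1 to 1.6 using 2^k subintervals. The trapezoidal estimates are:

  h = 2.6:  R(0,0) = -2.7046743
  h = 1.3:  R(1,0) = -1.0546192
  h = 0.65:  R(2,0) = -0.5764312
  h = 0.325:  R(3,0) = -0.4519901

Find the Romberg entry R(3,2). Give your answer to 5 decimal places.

-0.41007

Richardson extrapolation on the trapezoidal column (denominator 4−1=3):
R(2,1) = -0.5764312 + (-0.5764312 − (-1.0546192))/3 = -0.4170352
R(3,1) = (4·(-0.4519901) − (-0.5764312)) / 3 = -0.4105097
R(3,2) = (16·(-0.4105097) − (-0.4170352)) / 15 = -0.4100747
(Column j=1 coincides with Simpson's rule on the same nodes.)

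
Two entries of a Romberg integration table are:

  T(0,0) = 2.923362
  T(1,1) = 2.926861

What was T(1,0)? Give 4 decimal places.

From T(1,1) = (4·T(1,0) − T(0,0))/3, solve for T(1,0):
4·T(1,0) = 3·2.926861 + 2.923362 = 11.703945
T(1,0) = 2.925986

2.9260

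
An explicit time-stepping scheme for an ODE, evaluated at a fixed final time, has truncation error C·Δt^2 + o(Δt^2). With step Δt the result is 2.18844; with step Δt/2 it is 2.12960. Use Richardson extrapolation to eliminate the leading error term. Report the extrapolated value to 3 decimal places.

The leading error scales as Δt^2; refining by a factor of 2 reduces it by 2^2 = 4.
Extrapolated value = (4·A(Δt/2) − A(Δt)) / (4 − 1)
= (4·2.12960 − 2.18844) / 3
= 6.32996 / 3 = 2.10999

2.110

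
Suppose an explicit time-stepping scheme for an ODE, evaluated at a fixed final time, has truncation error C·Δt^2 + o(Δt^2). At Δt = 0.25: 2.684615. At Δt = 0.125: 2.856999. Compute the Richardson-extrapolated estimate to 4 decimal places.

The leading error scales as Δt^2; refining by a factor of 2 reduces it by 2^2 = 4.
Extrapolated value = (4·A(Δt/2) − A(Δt)) / (4 − 1)
= (4·2.856999 − 2.684615) / 3
= 8.743381 / 3 = 2.914460

2.9145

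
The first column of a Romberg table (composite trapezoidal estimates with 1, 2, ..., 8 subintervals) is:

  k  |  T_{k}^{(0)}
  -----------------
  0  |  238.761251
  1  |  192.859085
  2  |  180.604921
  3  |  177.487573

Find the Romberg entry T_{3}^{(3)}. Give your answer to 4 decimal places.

176.4436

T_{1}^{(1)} = 192.859085 + (192.859085 − 238.761251)/3 = 177.558363
T_{2}^{(1)} = (4·180.604921 − 192.859085) / 3 = 176.520200
T_{3}^{(1)} = 177.487573 + (177.487573 − 180.604921)/3 = 176.448457
T_{2}^{(2)} = (16·176.520200 − 177.558363) / 15 = 176.450989
T_{3}^{(2)} = (16·176.448457 − 176.520200) / 15 = 176.443674
T_{3}^{(3)} = (64·176.443674 − 176.450989) / 63 = 176.443558
(Column j=1 coincides with Simpson's rule on the same nodes.)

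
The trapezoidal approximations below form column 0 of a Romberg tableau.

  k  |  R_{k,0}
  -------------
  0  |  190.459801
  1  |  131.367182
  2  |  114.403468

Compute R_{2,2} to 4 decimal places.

R_{1,1} = 131.367182 + (131.367182 − 190.459801)/3 = 111.669642
R_{2,1} = 114.403468 + (114.403468 − 131.367182)/3 = 108.748897
R_{2,2} = (16·108.748897 − 111.669642) / 15 = 108.554181

108.5542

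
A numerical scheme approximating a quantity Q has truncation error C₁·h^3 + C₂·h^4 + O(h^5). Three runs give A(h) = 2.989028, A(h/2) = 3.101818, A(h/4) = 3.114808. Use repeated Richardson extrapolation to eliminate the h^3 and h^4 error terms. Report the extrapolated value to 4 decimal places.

3.1166

First eliminate the h^3 term (factor 2^3 = 8):
  B₁ = (8·3.101818 − 2.989028)/7 = 3.117931
  B₂ = (8·3.114808 − 3.101818)/7 = 3.116664
Then eliminate the h^4 term (factor 2^4 = 16):
  (16·3.116664 − 3.117931)/15 = 3.116580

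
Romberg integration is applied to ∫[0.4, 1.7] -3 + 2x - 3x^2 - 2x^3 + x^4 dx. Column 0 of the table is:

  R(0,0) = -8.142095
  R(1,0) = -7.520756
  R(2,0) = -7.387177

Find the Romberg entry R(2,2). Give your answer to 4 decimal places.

R(1,1) = (4·(-7.520756) − (-8.142095)) / 3 = -7.313643
R(2,1) = (4·(-7.387177) − (-7.520756)) / 3 = -7.342651
R(2,2) = (16·(-7.342651) − (-7.313643)) / 15 = -7.344585

-7.3446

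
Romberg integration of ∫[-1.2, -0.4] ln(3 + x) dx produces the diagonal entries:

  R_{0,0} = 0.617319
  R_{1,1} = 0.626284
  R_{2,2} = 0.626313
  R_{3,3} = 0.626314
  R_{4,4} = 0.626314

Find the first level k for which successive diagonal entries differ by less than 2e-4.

k = 2

|R_{1,1} − R_{0,0}| = 0.008965 ≥ 2e-4
|R_{2,2} − R_{1,1}| = 0.000029 < 2e-4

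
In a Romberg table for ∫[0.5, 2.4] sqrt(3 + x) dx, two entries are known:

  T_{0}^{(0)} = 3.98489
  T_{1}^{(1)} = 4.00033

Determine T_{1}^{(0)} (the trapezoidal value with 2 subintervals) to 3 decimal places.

From T_{1}^{(1)} = (4·T_{1}^{(0)} − T_{0}^{(0)})/3, solve for T_{1}^{(0)}:
4·T_{1}^{(0)} = 3·4.00033 + 3.98489 = 15.98588
T_{1}^{(0)} = 3.99647

3.996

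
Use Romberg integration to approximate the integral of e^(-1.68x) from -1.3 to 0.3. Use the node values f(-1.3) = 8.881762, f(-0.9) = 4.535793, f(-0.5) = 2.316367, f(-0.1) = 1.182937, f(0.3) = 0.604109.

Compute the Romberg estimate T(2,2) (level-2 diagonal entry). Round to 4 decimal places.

4.9279

T(0,0) (trapezoid, 1 panel, h=1.6000): 7.588697
T(1,0) (trapezoid, 2 panels, h=0.8000): 5.647442
T(2,0) (trapezoid, 4 panels, h=0.4000): 5.111213
T(1,1) = 5.647442 + (5.647442 − 7.588697)/3 = 5.000357
T(2,1) = 5.111213 + (5.111213 − 5.647442)/3 = 4.932470
T(2,2) = 4.932470 + (4.932470 − 5.000357)/15 = 4.927944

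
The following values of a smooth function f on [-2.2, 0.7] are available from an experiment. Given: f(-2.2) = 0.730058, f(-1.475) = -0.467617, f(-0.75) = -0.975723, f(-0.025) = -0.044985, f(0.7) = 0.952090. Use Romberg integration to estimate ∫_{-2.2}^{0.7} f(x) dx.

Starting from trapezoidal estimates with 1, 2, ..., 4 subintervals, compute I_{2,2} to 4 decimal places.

-0.5264

I_{0,0} (trapezoid, 1 panel, h=2.9000): 2.439115
I_{1,0} (trapezoid, 2 panels, h=1.4500): -0.195241
I_{2,0} (trapezoid, 4 panels, h=0.7250): -0.469257
I_{1,1} = -0.195241 + (-0.195241 − 2.439115)/3 = -1.073360
I_{2,1} = -0.469257 + (-0.469257 − (-0.195241))/3 = -0.560596
I_{2,2} = -0.560596 + (-0.560596 − (-1.073360))/15 = -0.526412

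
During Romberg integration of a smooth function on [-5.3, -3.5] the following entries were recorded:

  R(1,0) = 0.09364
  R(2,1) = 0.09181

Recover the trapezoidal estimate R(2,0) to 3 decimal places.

0.092

From R(2,1) = (4·R(2,0) − R(1,0))/3, solve for R(2,0):
4·R(2,0) = 3·0.09181 + 0.09364 = 0.36907
R(2,0) = 0.09227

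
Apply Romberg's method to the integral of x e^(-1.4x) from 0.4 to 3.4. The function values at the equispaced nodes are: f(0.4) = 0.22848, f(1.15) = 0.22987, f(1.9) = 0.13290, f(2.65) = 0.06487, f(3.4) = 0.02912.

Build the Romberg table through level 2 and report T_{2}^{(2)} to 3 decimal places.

0.428

T_{0}^{(0)} (trapezoid, 1 panel, h=3.0000): 0.38640
T_{1}^{(0)} (trapezoid, 2 panels, h=1.5000): 0.39255
T_{2}^{(0)} (trapezoid, 4 panels, h=0.7500): 0.41733
T_{1}^{(1)} = 0.39255 + (0.39255 − 0.38640)/3 = 0.39460
T_{2}^{(1)} = 0.41733 + (0.41733 − 0.39255)/3 = 0.42559
T_{2}^{(2)} = 0.42559 + (0.42559 − 0.39460)/15 = 0.42766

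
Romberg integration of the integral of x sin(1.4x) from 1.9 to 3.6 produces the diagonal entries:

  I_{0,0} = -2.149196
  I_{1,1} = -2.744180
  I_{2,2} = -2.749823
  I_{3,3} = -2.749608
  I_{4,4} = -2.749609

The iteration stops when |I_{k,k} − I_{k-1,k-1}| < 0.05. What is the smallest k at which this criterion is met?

|I_{1,1} − I_{0,0}| = 0.594984 ≥ 0.05
|I_{2,2} − I_{1,1}| = 0.005643 < 0.05

k = 2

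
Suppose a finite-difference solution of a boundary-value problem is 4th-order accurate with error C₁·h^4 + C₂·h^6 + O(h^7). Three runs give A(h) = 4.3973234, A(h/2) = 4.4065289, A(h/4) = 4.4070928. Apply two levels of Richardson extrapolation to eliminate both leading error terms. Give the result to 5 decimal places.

First eliminate the h^4 term (factor 2^4 = 16):
  B₁ = (16·4.4065289 − 4.3973234)/15 = 4.4071426
  B₂ = (16·4.4070928 − 4.4065289)/15 = 4.4071304
Then eliminate the h^6 term (factor 2^6 = 64):
  (64·4.4071304 − 4.4071426)/63 = 4.4071302

4.40713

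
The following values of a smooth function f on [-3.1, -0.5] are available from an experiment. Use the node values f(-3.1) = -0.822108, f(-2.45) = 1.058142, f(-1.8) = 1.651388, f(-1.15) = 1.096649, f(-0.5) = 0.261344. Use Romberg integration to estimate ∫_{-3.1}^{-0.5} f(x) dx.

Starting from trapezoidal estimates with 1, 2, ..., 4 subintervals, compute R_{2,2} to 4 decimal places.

R_{0,0} (trapezoid, 1 panel, h=2.6000): -0.728993
R_{1,0} (trapezoid, 2 panels, h=1.3000): 1.782308
R_{2,0} (trapezoid, 4 panels, h=0.6500): 2.291768
R_{1,1} = 1.782308 + (1.782308 − (-0.728993))/3 = 2.619408
R_{2,1} = 2.291768 + (2.291768 − 1.782308)/3 = 2.461588
R_{2,2} = 2.461588 + (2.461588 − 2.619408)/15 = 2.451067

2.4511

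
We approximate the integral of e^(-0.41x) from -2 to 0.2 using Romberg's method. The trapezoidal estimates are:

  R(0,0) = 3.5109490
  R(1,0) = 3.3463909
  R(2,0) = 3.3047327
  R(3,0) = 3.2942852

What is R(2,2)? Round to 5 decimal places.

3.29080

Richardson extrapolation on the trapezoidal column (denominator 4−1=3):
R(1,1) = 3.3463909 + (3.3463909 − 3.5109490)/3 = 3.2915382
R(2,1) = 3.3047327 + (3.3047327 − 3.3463909)/3 = 3.2908466
R(2,2) = (16·3.2908466 − 3.2915382) / 15 = 3.2908005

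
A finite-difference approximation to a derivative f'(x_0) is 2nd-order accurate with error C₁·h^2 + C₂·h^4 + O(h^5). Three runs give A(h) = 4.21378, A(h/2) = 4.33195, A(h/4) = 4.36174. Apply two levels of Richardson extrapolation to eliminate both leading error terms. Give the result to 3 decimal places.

First eliminate the h^2 term (factor 2^2 = 4):
  B₁ = (4·4.33195 − 4.21378)/3 = 4.37134
  B₂ = (4·4.36174 − 4.33195)/3 = 4.37167
Then eliminate the h^4 term (factor 2^4 = 16):
  (16·4.37167 − 4.37134)/15 = 4.37169

4.372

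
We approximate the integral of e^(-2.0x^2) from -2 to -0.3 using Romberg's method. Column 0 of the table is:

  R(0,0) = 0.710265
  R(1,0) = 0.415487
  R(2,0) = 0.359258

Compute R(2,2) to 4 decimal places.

R(1,1) = 0.415487 + (0.415487 − 0.710265)/3 = 0.317228
R(2,1) = 0.359258 + (0.359258 − 0.415487)/3 = 0.340515
R(2,2) = (16·0.340515 − 0.317228) / 15 = 0.342067

0.3421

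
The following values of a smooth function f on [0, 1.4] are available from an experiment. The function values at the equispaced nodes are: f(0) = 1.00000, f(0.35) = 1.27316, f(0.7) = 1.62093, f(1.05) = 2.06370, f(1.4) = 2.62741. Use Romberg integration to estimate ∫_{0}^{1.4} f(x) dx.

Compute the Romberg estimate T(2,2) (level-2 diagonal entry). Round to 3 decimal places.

2.359

T(0,0) (trapezoid, 1 panel, h=1.4000): 2.53919
T(1,0) (trapezoid, 2 panels, h=0.7000): 2.40424
T(2,0) (trapezoid, 4 panels, h=0.3500): 2.37002
T(1,1) = 2.40424 + (2.40424 − 2.53919)/3 = 2.35926
T(2,1) = 2.37002 + (2.37002 − 2.40424)/3 = 2.35861
T(2,2) = 2.35861 + (2.35861 − 2.35926)/15 = 2.35857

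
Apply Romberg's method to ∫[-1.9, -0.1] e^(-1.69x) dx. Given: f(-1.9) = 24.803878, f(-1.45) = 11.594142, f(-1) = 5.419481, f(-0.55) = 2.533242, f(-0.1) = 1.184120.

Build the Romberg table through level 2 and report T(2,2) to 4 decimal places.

13.9805

T(0,0) (trapezoid, 1 panel, h=1.8000): 23.389198
T(1,0) (trapezoid, 2 panels, h=0.9000): 16.572132
T(2,0) (trapezoid, 4 panels, h=0.4500): 14.643389
T(1,1) = 16.572132 + (16.572132 − 23.389198)/3 = 14.299777
T(2,1) = 14.643389 + (14.643389 − 16.572132)/3 = 14.000475
T(2,2) = 14.000475 + (14.000475 − 14.299777)/15 = 13.980522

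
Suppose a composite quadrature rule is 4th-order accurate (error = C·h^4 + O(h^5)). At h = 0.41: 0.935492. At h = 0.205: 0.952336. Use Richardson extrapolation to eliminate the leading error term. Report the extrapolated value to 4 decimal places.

0.9535

The leading error scales as h^4; refining by a factor of 2 reduces it by 2^4 = 16.
Extrapolated value = (16·A(h/2) − A(h)) / (16 − 1)
= (16·0.952336 − 0.935492) / 15
= 14.301884 / 15 = 0.953459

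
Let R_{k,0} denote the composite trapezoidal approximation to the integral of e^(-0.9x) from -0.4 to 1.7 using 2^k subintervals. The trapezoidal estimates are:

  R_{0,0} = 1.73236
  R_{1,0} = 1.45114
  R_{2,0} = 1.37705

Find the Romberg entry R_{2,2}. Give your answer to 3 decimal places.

Richardson extrapolation on the trapezoidal column (denominator 4−1=3):
R_{1,1} = 1.45114 + (1.45114 − 1.73236)/3 = 1.35740
R_{2,1} = 1.37705 + (1.37705 − 1.45114)/3 = 1.35235
R_{2,2} = (16·1.35235 − 1.35740) / 15 = 1.35201

1.352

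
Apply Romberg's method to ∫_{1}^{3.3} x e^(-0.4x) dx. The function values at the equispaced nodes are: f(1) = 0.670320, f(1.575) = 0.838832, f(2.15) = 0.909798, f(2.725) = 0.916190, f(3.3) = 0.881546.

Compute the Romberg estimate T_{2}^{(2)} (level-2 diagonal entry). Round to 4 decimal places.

T_{0}^{(0)} (trapezoid, 1 panel, h=2.3000): 1.784646
T_{1}^{(0)} (trapezoid, 2 panels, h=1.1500): 1.938591
T_{2}^{(0)} (trapezoid, 4 panels, h=0.5750): 1.978433
T_{1}^{(1)} = 1.938591 + (1.938591 − 1.784646)/3 = 1.989906
T_{2}^{(1)} = 1.978433 + (1.978433 − 1.938591)/3 = 1.991714
T_{2}^{(2)} = 1.991714 + (1.991714 − 1.989906)/15 = 1.991835

1.9918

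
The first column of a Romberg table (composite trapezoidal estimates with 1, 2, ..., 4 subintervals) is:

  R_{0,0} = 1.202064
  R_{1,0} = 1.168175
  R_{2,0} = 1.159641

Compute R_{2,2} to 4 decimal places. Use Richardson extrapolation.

Richardson extrapolation on the trapezoidal column (denominator 4−1=3):
R_{1,1} = 1.168175 + (1.168175 − 1.202064)/3 = 1.156879
R_{2,1} = (4·1.159641 − 1.168175) / 3 = 1.156796
R_{2,2} = 1.156796 + (1.156796 − 1.156879)/15 = 1.156790

1.1568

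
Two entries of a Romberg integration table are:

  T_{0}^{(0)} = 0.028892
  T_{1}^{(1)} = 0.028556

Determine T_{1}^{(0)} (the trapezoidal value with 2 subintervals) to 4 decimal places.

From T_{1}^{(1)} = (4·T_{1}^{(0)} − T_{0}^{(0)})/3, solve for T_{1}^{(0)}:
4·T_{1}^{(0)} = 3·0.028556 + 0.028892 = 0.114560
T_{1}^{(0)} = 0.028640

0.0286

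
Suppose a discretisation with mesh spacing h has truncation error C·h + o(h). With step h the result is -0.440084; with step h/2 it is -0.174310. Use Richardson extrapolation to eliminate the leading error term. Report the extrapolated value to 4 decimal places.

Extrapolated value = (2·A(h/2) − A(h)) / (2 − 1)
= (2·(-0.174310) − (-0.440084)) / 1
= 0.091464 / 1 = 0.091464

0.0915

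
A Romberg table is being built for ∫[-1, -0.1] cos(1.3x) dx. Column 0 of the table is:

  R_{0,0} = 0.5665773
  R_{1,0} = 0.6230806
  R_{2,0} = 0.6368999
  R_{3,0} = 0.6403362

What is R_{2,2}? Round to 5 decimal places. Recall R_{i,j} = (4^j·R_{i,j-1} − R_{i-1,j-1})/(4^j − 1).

0.64148

Richardson extrapolation on the trapezoidal column (denominator 4−1=3):
R_{1,1} = 0.6230806 + (0.6230806 − 0.5665773)/3 = 0.6419150
R_{2,1} = (4·0.6368999 − 0.6230806) / 3 = 0.6415063
R_{2,2} = 0.6415063 + (0.6415063 − 0.6419150)/15 = 0.6414791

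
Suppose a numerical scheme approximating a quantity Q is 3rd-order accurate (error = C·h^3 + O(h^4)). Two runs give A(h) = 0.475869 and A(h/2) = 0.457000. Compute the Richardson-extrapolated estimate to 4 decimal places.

0.4543

The leading error scales as h^3; refining by a factor of 2 reduces it by 2^3 = 8.
Extrapolated value = (8·A(h/2) − A(h)) / (8 − 1)
= (8·0.457000 − 0.475869) / 7
= 3.180131 / 7 = 0.454304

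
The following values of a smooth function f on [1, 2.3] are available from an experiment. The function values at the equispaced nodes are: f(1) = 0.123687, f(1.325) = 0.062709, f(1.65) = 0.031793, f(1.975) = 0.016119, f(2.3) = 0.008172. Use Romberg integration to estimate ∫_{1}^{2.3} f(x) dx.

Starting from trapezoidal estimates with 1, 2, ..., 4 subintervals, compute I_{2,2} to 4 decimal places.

I_{0,0} (trapezoid, 1 panel, h=1.3000): 0.085708
I_{1,0} (trapezoid, 2 panels, h=0.6500): 0.063520
I_{2,0} (trapezoid, 4 panels, h=0.3250): 0.057379
I_{1,1} = 0.063520 + (0.063520 − 0.085708)/3 = 0.056124
I_{2,1} = 0.057379 + (0.057379 − 0.063520)/3 = 0.055332
I_{2,2} = 0.055332 + (0.055332 − 0.056124)/15 = 0.055279

0.0553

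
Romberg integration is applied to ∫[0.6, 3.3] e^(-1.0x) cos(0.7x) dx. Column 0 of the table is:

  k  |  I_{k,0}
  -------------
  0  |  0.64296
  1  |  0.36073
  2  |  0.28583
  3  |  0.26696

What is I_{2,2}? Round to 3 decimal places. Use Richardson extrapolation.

Richardson extrapolation on the trapezoidal column (denominator 4−1=3):
I_{1,1} = (4·0.36073 − 0.64296) / 3 = 0.26665
I_{2,1} = 0.28583 + (0.28583 − 0.36073)/3 = 0.26086
I_{2,2} = (16·0.26086 − 0.26665) / 15 = 0.26047

0.260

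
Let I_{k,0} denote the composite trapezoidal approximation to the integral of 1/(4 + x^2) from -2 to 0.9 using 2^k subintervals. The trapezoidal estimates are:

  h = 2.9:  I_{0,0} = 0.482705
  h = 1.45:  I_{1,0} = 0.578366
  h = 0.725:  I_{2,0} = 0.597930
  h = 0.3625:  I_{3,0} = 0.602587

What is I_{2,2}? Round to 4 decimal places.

0.6041

Richardson extrapolation on the trapezoidal column (denominator 4−1=3):
I_{1,1} = 0.578366 + (0.578366 − 0.482705)/3 = 0.610253
I_{2,1} = 0.597930 + (0.597930 − 0.578366)/3 = 0.604451
I_{2,2} = (16·0.604451 − 0.610253) / 15 = 0.604064
(Column j=1 coincides with Simpson's rule on the same nodes.)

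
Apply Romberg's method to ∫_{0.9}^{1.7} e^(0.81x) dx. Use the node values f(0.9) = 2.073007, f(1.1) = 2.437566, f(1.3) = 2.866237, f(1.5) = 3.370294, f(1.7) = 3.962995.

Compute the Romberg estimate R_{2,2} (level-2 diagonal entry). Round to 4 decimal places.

2.3333

R_{0,0} (trapezoid, 1 panel, h=0.8000): 2.414401
R_{1,0} (trapezoid, 2 panels, h=0.4000): 2.353695
R_{2,0} (trapezoid, 4 panels, h=0.2000): 2.338420
R_{1,1} = 2.353695 + (2.353695 − 2.414401)/3 = 2.333460
R_{2,1} = 2.338420 + (2.338420 − 2.353695)/3 = 2.333328
R_{2,2} = 2.333328 + (2.333328 − 2.333460)/15 = 2.333319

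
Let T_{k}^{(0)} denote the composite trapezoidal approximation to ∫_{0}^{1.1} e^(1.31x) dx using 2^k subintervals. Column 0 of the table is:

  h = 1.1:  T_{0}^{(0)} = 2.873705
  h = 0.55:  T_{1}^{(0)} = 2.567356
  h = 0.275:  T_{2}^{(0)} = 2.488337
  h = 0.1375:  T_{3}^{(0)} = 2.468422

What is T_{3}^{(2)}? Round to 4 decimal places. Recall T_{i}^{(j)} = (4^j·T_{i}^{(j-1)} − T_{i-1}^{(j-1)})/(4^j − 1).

2.4618

T_{2}^{(1)} = 2.488337 + (2.488337 − 2.567356)/3 = 2.461997
T_{3}^{(1)} = 2.468422 + (2.468422 − 2.488337)/3 = 2.461784
T_{3}^{(2)} = (16·2.461784 − 2.461997) / 15 = 2.461770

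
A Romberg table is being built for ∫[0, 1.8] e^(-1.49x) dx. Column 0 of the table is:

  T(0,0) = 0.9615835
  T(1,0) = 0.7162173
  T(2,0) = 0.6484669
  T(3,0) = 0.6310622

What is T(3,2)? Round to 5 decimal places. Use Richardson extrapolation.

0.62522

T(2,1) = 0.6484669 + (0.6484669 − 0.7162173)/3 = 0.6258834
T(3,1) = 0.6310622 + (0.6310622 − 0.6484669)/3 = 0.6252606
T(3,2) = (16·0.6252606 − 0.6258834) / 15 = 0.6252191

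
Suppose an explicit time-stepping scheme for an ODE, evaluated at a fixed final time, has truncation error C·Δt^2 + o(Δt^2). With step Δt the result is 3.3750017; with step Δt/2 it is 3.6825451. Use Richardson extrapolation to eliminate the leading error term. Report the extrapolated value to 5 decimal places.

The leading error scales as Δt^2; refining by a factor of 2 reduces it by 2^2 = 4.
Extrapolated value = (4·A(Δt/2) − A(Δt)) / (4 − 1)
= (4·3.6825451 − 3.3750017) / 3
= 11.3551787 / 3 = 3.7850596

3.78506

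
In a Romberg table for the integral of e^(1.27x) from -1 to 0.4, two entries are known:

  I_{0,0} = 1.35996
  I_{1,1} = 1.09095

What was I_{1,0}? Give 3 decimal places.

From I_{1,1} = (4·I_{1,0} − I_{0,0})/3, solve for I_{1,0}:
4·I_{1,0} = 3·1.09095 + 1.35996 = 4.63281
I_{1,0} = 1.15820

1.158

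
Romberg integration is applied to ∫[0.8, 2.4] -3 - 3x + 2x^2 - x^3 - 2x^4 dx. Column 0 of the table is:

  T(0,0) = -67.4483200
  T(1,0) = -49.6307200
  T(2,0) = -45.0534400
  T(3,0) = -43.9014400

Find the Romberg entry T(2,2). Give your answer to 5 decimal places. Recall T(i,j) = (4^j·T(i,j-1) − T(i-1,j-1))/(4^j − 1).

T(1,1) = -49.6307200 + (-49.6307200 − (-67.4483200))/3 = -43.6915200
T(2,1) = -45.0534400 + (-45.0534400 − (-49.6307200))/3 = -43.5276800
T(2,2) = (16·(-43.5276800) − (-43.6915200)) / 15 = -43.5167573
(Column j=1 coincides with Simpson's rule on the same nodes.)

-43.51676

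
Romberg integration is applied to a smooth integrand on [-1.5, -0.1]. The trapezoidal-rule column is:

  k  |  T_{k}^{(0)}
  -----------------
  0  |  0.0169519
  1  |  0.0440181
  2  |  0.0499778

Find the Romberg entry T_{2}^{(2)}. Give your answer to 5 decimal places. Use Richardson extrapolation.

0.05189

Richardson extrapolation on the trapezoidal column (denominator 4−1=3):
T_{1}^{(1)} = 0.0440181 + (0.0440181 − 0.0169519)/3 = 0.0530402
T_{2}^{(1)} = (4·0.0499778 − 0.0440181) / 3 = 0.0519644
T_{2}^{(2)} = 0.0519644 + (0.0519644 − 0.0530402)/15 = 0.0518927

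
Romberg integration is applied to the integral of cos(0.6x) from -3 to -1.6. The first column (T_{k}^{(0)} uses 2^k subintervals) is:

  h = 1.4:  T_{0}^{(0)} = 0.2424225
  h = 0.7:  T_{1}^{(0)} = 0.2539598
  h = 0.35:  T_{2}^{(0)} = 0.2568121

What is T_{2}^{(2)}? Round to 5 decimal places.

Richardson extrapolation on the trapezoidal column (denominator 4−1=3):
T_{1}^{(1)} = (4·0.2539598 − 0.2424225) / 3 = 0.2578056
T_{2}^{(1)} = 0.2568121 + (0.2568121 − 0.2539598)/3 = 0.2577629
T_{2}^{(2)} = (16·0.2577629 − 0.2578056) / 15 = 0.2577601

0.25776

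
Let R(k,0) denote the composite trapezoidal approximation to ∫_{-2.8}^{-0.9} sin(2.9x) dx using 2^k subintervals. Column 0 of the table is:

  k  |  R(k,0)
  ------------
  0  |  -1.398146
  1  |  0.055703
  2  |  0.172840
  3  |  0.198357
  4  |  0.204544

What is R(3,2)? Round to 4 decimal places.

Richardson extrapolation on the trapezoidal column (denominator 4−1=3):
R(2,1) = (4·0.172840 − 0.055703) / 3 = 0.211886
R(3,1) = (4·0.198357 − 0.172840) / 3 = 0.206863
R(3,2) = (16·0.206863 − 0.211886) / 15 = 0.206528

0.2065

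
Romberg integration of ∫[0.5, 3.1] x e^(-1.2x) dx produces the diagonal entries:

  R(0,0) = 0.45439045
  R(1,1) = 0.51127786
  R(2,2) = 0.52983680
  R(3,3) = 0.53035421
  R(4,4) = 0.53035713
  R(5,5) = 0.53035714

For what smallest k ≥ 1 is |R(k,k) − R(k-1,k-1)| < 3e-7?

k = 5

|R(1,1) − R(0,0)| = 0.05688741 ≥ 3e-7
|R(2,2) − R(1,1)| = 0.01855894 ≥ 3e-7
|R(3,3) − R(2,2)| = 0.00051741 ≥ 3e-7
|R(4,4) − R(3,3)| = 0.00000292 ≥ 3e-7
|R(5,5) − R(4,4)| = 0.00000001 < 3e-7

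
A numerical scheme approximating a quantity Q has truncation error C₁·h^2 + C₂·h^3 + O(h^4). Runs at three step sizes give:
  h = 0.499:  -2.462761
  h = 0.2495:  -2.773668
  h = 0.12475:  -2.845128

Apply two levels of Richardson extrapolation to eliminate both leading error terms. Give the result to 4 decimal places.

-2.8678

First eliminate the h^2 term (factor 2^2 = 4):
  B₁ = (4·(-2.773668) − (-2.462761))/3 = -2.877304
  B₂ = (4·(-2.845128) − (-2.773668))/3 = -2.868948
Then eliminate the h^3 term (factor 2^3 = 8):
  (8·(-2.868948) − (-2.877304))/7 = -2.867754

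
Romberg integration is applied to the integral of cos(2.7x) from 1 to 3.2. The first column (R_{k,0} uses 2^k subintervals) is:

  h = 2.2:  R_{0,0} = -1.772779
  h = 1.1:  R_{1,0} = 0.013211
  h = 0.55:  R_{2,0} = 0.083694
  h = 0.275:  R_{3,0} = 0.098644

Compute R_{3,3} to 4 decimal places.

Richardson extrapolation on the trapezoidal column (denominator 4−1=3):
R_{1,1} = 0.013211 + (0.013211 − (-1.772779))/3 = 0.608541
R_{2,1} = (4·0.083694 − 0.013211) / 3 = 0.107188
R_{3,1} = (4·0.098644 − 0.083694) / 3 = 0.103627
R_{2,2} = 0.107188 + (0.107188 − 0.608541)/15 = 0.073764
R_{3,2} = 0.103627 + (0.103627 − 0.107188)/15 = 0.103390
R_{3,3} = (64·0.103390 − 0.073764) / 63 = 0.103860

0.1039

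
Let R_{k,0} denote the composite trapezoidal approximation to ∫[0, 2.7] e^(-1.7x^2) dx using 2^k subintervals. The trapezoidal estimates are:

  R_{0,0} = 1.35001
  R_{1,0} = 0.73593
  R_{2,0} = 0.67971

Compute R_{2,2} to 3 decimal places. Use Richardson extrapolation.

Richardson extrapolation on the trapezoidal column (denominator 4−1=3):
R_{1,1} = (4·0.73593 − 1.35001) / 3 = 0.53124
R_{2,1} = (4·0.67971 − 0.73593) / 3 = 0.66097
R_{2,2} = (16·0.66097 − 0.53124) / 15 = 0.66962

0.670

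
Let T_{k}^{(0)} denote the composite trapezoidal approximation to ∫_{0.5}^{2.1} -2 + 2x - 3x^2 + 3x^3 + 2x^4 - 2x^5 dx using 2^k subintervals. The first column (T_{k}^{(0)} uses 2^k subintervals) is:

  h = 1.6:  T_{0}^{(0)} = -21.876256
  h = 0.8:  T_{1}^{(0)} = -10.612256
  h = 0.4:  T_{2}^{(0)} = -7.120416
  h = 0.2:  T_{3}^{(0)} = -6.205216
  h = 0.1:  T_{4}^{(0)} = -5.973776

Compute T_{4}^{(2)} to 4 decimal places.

T_{3}^{(1)} = -6.205216 + (-6.205216 − (-7.120416))/3 = -5.900149
T_{4}^{(1)} = -5.973776 + (-5.973776 − (-6.205216))/3 = -5.896629
T_{4}^{(2)} = -5.896629 + (-5.896629 − (-5.900149))/15 = -5.896394
(Column j=1 coincides with Simpson's rule on the same nodes.)

-5.8964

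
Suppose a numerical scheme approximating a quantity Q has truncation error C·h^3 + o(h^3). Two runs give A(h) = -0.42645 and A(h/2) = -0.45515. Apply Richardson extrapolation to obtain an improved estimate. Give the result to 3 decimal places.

The leading error scales as h^3; refining by a factor of 2 reduces it by 2^3 = 8.
Extrapolated value = (8·A(h/2) − A(h)) / (8 − 1)
= (8·(-0.45515) − (-0.42645)) / 7
= -3.21475 / 7 = -0.45925

-0.459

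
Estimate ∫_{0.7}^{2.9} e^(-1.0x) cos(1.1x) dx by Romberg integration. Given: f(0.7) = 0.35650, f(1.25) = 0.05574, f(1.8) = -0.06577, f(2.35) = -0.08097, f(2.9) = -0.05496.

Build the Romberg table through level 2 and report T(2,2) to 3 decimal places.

T(0,0) (trapezoid, 1 panel, h=2.2000): 0.33169
T(1,0) (trapezoid, 2 panels, h=1.1000): 0.09350
T(2,0) (trapezoid, 4 panels, h=0.5500): 0.03287
T(1,1) = 0.09350 + (0.09350 − 0.33169)/3 = 0.01410
T(2,1) = 0.03287 + (0.03287 − 0.09350)/3 = 0.01266
T(2,2) = 0.01266 + (0.01266 − 0.01410)/15 = 0.01256

0.013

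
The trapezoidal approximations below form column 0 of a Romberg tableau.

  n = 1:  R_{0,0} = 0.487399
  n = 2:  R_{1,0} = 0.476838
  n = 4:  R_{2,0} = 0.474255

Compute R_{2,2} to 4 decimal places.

Richardson extrapolation on the trapezoidal column (denominator 4−1=3):
R_{1,1} = (4·0.476838 − 0.487399) / 3 = 0.473318
R_{2,1} = 0.474255 + (0.474255 − 0.476838)/3 = 0.473394
R_{2,2} = 0.473394 + (0.473394 − 0.473318)/15 = 0.473399

0.4734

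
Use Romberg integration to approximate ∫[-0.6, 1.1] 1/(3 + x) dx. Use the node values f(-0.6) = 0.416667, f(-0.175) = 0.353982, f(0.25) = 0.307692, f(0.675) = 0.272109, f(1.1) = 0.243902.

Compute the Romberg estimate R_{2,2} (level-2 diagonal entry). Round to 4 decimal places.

R_{0,0} (trapezoid, 1 panel, h=1.7000): 0.561484
R_{1,0} (trapezoid, 2 panels, h=0.8500): 0.542280
R_{2,0} (trapezoid, 4 panels, h=0.4250): 0.537229
R_{1,1} = 0.542280 + (0.542280 − 0.561484)/3 = 0.535879
R_{2,1} = 0.537229 + (0.537229 − 0.542280)/3 = 0.535545
R_{2,2} = 0.535545 + (0.535545 − 0.535879)/15 = 0.535523

0.5355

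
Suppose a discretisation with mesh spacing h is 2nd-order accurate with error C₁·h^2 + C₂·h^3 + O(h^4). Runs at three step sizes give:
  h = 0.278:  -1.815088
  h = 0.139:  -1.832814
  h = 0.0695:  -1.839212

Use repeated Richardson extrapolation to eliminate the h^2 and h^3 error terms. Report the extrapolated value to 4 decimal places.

-1.8417

First eliminate the h^2 term (factor 2^2 = 4):
  B₁ = (4·(-1.832814) − (-1.815088))/3 = -1.838723
  B₂ = (4·(-1.839212) − (-1.832814))/3 = -1.841345
Then eliminate the h^3 term (factor 2^3 = 8):
  (8·(-1.841345) − (-1.838723))/7 = -1.841720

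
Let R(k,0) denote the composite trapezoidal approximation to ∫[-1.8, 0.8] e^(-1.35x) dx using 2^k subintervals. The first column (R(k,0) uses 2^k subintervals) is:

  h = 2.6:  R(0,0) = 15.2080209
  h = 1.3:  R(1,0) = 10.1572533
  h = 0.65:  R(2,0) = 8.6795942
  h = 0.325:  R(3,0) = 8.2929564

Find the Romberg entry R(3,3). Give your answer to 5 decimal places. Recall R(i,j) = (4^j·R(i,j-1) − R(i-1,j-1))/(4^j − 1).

Richardson extrapolation on the trapezoidal column (denominator 4−1=3):
R(1,1) = (4·10.1572533 − 15.2080209) / 3 = 8.4736641
R(2,1) = (4·8.6795942 − 10.1572533) / 3 = 8.1870412
R(3,1) = (4·8.2929564 − 8.6795942) / 3 = 8.1640771
R(2,2) = 8.1870412 + (8.1870412 − 8.4736641)/15 = 8.1679330
R(3,2) = (16·8.1640771 − 8.1870412) / 15 = 8.1625462
R(3,3) = 8.1625462 + (8.1625462 − 8.1679330)/63 = 8.1624607

8.16246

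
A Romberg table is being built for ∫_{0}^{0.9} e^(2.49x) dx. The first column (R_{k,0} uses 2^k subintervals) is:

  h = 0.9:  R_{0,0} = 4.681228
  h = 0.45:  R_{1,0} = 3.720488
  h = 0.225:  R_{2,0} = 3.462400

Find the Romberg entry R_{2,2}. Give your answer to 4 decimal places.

Richardson extrapolation on the trapezoidal column (denominator 4−1=3):
R_{1,1} = 3.720488 + (3.720488 − 4.681228)/3 = 3.400241
R_{2,1} = 3.462400 + (3.462400 − 3.720488)/3 = 3.376371
R_{2,2} = 3.376371 + (3.376371 − 3.400241)/15 = 3.374780
(Column j=1 coincides with Simpson's rule on the same nodes.)

3.3748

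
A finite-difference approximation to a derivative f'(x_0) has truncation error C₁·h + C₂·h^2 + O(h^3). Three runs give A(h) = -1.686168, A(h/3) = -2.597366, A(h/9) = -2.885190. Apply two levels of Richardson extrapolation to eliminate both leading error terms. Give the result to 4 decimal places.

First eliminate the h term (factor 3^1 = 3):
  B₁ = (3·(-2.597366) − (-1.686168))/2 = -3.052965
  B₂ = (3·(-2.885190) − (-2.597366))/2 = -3.029102
Then eliminate the h^2 term (factor 3^2 = 9):
  (9·(-3.029102) − (-3.052965))/8 = -3.026119

-3.0261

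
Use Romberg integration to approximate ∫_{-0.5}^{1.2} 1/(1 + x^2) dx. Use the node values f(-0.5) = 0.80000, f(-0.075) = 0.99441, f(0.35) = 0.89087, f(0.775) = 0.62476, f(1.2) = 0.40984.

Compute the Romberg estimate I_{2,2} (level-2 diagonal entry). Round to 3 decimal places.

1.341

I_{0,0} (trapezoid, 1 panel, h=1.7000): 1.02836
I_{1,0} (trapezoid, 2 panels, h=0.8500): 1.27142
I_{2,0} (trapezoid, 4 panels, h=0.4250): 1.32386
I_{1,1} = 1.27142 + (1.27142 − 1.02836)/3 = 1.35244
I_{2,1} = 1.32386 + (1.32386 − 1.27142)/3 = 1.34134
I_{2,2} = 1.34134 + (1.34134 − 1.35244)/15 = 1.34060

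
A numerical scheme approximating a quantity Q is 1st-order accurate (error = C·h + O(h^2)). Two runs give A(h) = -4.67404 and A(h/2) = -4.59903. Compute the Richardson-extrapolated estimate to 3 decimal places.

-4.524

Extrapolated value = (2·A(h/2) − A(h)) / (2 − 1)
= (2·(-4.59903) − (-4.67404)) / 1
= -4.52402 / 1 = -4.52402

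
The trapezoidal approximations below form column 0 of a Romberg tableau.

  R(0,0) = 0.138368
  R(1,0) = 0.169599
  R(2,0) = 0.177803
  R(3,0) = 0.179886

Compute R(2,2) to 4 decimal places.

Richardson extrapolation on the trapezoidal column (denominator 4−1=3):
R(1,1) = (4·0.169599 − 0.138368) / 3 = 0.180009
R(2,1) = 0.177803 + (0.177803 − 0.169599)/3 = 0.180538
R(2,2) = 0.180538 + (0.180538 − 0.180009)/15 = 0.180573

0.1806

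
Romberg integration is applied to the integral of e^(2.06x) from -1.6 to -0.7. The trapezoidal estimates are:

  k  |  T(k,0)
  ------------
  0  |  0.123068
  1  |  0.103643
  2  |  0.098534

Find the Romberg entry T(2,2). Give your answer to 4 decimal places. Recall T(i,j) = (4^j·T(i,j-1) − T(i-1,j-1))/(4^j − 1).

T(1,1) = (4·0.103643 − 0.123068) / 3 = 0.097168
T(2,1) = (4·0.098534 − 0.103643) / 3 = 0.096831
T(2,2) = 0.096831 + (0.096831 − 0.097168)/15 = 0.096809

0.0968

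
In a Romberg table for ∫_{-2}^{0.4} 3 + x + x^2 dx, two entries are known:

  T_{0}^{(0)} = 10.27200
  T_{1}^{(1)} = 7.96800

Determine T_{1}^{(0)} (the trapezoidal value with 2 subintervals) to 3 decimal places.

From T_{1}^{(1)} = (4·T_{1}^{(0)} − T_{0}^{(0)})/3, solve for T_{1}^{(0)}:
4·T_{1}^{(0)} = 3·7.96800 + 10.27200 = 34.17600
T_{1}^{(0)} = 8.54400

8.544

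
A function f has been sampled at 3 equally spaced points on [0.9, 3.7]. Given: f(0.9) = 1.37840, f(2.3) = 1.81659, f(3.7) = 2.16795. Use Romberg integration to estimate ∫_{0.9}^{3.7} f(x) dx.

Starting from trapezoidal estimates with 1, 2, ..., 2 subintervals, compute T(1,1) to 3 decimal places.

5.046

T(0,0) (trapezoid, 1 panel, h=2.8000): 4.96489
T(1,0) (trapezoid, 2 panels, h=1.4000): 5.02567
T(1,1) = 5.02567 + (5.02567 − 4.96489)/3 = 5.04593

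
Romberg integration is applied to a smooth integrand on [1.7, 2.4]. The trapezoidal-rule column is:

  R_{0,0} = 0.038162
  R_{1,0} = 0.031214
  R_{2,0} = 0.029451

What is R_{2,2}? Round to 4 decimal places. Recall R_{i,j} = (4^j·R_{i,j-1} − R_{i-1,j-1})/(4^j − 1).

Richardson extrapolation on the trapezoidal column (denominator 4−1=3):
R_{1,1} = (4·0.031214 − 0.038162) / 3 = 0.028898
R_{2,1} = 0.029451 + (0.029451 − 0.031214)/3 = 0.028863
R_{2,2} = (16·0.028863 − 0.028898) / 15 = 0.028861

0.0289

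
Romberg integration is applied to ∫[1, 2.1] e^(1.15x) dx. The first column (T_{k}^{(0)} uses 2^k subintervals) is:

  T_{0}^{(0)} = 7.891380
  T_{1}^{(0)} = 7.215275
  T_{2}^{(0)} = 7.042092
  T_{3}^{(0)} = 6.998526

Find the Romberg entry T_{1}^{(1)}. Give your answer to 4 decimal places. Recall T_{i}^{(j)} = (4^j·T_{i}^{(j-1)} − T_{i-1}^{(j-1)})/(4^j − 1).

Richardson extrapolation on the trapezoidal column (denominator 4−1=3):
T_{1}^{(1)} = (4·7.215275 − 7.891380) / 3 = 6.989907

6.9899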